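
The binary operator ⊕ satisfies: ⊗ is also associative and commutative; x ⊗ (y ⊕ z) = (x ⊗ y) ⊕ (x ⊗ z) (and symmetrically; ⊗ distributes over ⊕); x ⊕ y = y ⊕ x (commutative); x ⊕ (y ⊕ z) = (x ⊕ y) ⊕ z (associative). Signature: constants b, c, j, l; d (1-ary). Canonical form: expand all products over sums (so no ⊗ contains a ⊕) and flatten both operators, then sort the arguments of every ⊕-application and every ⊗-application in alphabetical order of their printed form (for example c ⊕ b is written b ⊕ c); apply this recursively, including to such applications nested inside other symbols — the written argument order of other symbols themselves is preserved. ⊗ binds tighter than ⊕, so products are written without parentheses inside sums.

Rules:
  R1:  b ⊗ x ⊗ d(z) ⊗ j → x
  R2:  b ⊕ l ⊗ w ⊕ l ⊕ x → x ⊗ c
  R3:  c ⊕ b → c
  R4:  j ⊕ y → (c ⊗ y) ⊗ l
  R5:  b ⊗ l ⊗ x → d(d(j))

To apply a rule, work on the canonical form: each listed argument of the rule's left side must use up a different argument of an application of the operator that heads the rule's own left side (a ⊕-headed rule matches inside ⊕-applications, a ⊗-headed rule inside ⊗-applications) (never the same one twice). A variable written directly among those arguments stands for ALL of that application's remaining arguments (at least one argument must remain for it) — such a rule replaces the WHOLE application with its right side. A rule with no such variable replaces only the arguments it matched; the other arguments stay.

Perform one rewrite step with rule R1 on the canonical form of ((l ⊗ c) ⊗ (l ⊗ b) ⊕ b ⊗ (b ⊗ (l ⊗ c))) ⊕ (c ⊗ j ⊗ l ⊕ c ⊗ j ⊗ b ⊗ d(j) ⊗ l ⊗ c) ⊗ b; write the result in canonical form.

Answer: b ⊗ b ⊗ c ⊗ l ⊕ b ⊗ c ⊗ c ⊗ l ⊕ b ⊗ c ⊗ j ⊗ l ⊕ b ⊗ c ⊗ l ⊗ l

Derivation:
Canonical form:  b ⊗ b ⊗ c ⊗ c ⊗ d(j) ⊗ j ⊗ l ⊕ b ⊗ b ⊗ c ⊗ l ⊕ b ⊗ c ⊗ j ⊗ l ⊕ b ⊗ c ⊗ l ⊗ l
Apply R1:  consuming b, d(j), j;  x := b ⊗ c ⊗ c ⊗ l, z := j
Every leftover argument binds to the variable; the entire application is replaced.
Giving:  b ⊗ b ⊗ c ⊗ l ⊕ b ⊗ c ⊗ c ⊗ l ⊕ b ⊗ c ⊗ j ⊗ l ⊕ b ⊗ c ⊗ l ⊗ l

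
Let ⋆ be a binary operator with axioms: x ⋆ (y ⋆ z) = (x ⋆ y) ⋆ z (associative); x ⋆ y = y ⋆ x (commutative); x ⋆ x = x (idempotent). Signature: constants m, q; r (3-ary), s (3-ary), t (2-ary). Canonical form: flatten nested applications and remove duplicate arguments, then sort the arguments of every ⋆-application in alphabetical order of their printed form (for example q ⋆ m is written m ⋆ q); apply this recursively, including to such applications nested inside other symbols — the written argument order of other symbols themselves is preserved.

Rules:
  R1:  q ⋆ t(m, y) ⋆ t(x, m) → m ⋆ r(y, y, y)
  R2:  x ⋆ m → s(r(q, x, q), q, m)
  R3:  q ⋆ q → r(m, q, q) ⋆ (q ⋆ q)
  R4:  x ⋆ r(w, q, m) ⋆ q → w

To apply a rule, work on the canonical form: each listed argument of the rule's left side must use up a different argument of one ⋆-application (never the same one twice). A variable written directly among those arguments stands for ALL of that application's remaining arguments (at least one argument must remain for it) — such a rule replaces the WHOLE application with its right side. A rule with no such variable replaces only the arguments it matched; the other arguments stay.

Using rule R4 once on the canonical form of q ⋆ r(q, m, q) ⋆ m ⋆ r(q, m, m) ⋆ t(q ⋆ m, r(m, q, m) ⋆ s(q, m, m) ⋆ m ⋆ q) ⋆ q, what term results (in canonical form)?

Canonical form:  m ⋆ q ⋆ r(q, m, m) ⋆ r(q, m, q) ⋆ t(m ⋆ q, m ⋆ q ⋆ r(m, q, m) ⋆ s(q, m, m))
Match R4:  consume q, r(m, q, m);  w := m, x := m ⋆ s(q, m, m)
The variable takes the whole remainder — replace the entire application.
Giving:  m ⋆ q ⋆ r(q, m, m) ⋆ r(q, m, q) ⋆ t(m ⋆ q, m)

Answer: m ⋆ q ⋆ r(q, m, m) ⋆ r(q, m, q) ⋆ t(m ⋆ q, m)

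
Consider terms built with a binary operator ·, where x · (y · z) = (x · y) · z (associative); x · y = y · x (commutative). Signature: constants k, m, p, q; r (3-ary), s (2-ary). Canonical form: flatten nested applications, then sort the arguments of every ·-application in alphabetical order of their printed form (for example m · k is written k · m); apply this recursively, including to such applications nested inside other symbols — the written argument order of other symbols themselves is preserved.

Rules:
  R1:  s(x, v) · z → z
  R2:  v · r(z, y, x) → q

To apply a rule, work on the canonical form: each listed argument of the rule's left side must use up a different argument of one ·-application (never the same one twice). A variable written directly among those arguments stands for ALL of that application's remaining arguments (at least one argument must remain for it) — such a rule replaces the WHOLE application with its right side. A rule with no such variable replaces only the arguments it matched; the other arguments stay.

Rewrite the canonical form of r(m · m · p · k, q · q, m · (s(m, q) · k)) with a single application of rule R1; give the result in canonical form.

Answer: r(k · m · m · p, q · q, k · m)

Derivation:
Canonical form:  r(k · m · m · p, q · q, k · m · s(m, q))
Match R1:  consume s(m, q);  v := q, x := m, z := k · m
The extension variable absorbs all remaining arguments, so the whole application is rewritten.
Result:  r(k · m · m · p, q · q, k · m)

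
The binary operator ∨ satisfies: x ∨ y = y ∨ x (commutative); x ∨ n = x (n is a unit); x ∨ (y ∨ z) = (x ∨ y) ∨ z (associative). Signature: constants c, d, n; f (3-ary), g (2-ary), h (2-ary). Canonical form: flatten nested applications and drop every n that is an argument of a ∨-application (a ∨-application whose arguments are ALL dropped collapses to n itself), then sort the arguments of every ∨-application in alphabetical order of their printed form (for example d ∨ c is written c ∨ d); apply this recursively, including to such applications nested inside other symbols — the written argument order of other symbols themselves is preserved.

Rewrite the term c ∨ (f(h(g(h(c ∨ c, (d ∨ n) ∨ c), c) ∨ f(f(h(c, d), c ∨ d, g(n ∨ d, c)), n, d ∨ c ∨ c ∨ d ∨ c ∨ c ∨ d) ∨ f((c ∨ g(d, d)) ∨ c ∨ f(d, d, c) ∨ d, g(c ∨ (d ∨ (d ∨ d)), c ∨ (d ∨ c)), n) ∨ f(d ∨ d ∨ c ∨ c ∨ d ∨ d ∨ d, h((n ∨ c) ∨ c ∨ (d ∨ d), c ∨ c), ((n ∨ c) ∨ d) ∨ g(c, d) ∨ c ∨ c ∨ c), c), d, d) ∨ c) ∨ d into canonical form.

Answer: c ∨ c ∨ d ∨ f(h(f(c ∨ c ∨ d ∨ d ∨ d ∨ d ∨ d, h(c ∨ c ∨ d ∨ d, c ∨ c), c ∨ c ∨ c ∨ c ∨ d ∨ g(c, d)) ∨ f(c ∨ c ∨ d ∨ f(d, d, c) ∨ g(d, d), g(c ∨ d ∨ d ∨ d, c ∨ c ∨ d), n) ∨ f(f(h(c, d), c ∨ d, g(d, c)), n, c ∨ c ∨ c ∨ c ∨ d ∨ d ∨ d) ∨ g(h(c ∨ c, c ∨ d), c), c), d, d)

Derivation:
Flatten:  c ∨ f(h(g(h(c ∨ c, (d ∨ n) ∨ c), c) ∨ f(f(h(c, d), c ∨ d, g(n ∨ d, c)), n, d ∨ c ∨ c ∨ d ∨ c ∨ c ∨ d) ∨ f((c ∨ g(d, d)) ∨ c ∨ f(d, d, c) ∨ d, g(c ∨ (d ∨ (d ∨ d)), c ∨ (d ∨ c)), n) ∨ f(d ∨ d ∨ c ∨ c ∨ d ∨ d ∨ d, h((n ∨ c) ∨ c ∨ (d ∨ d), c ∨ c), ((n ∨ c) ∨ d) ∨ g(c, d) ∨ c ∨ c ∨ c), c), d, d) ∨ c ∨ d
Simplify inside:  f(h(g(h(c ∨ c, (d ∨ n) ∨ c), c) ∨ f(f(h(c, d), c ∨ d, g(n ∨ d, c)), n, d ∨ c ∨ c ∨ d ∨ c ∨ c ∨ d) ∨ f((c ∨ g(d, d)) ∨ c ∨ f(d, d, c) ∨ d, g(c ∨ (d ∨ (d ∨ d)), c ∨ (d ∨ c)), n) ∨ f(d ∨ d ∨ c ∨ c ∨ d ∨ d ∨ d, h((n ∨ c) ∨ c ∨ (d ∨ d), c ∨ c), ((n ∨ c) ∨ d) ∨ g(c, d) ∨ c ∨ c ∨ c), c), d, d)  →  f(h(f(c ∨ c ∨ d ∨ d ∨ d ∨ d ∨ d, h(c ∨ c ∨ d ∨ d, c ∨ c), c ∨ c ∨ c ∨ c ∨ d ∨ g(c, d)) ∨ f(c ∨ c ∨ d ∨ f(d, d, c) ∨ g(d, d), g(c ∨ d ∨ d ∨ d, c ∨ c ∨ d), n) ∨ f(f(h(c, d), c ∨ d, g(d, c)), n, c ∨ c ∨ c ∨ c ∨ d ∨ d ∨ d) ∨ g(h(c ∨ c, c ∨ d), c), c), d, d)
Order the arguments:  c ∨ c ∨ d ∨ f(h(f(c ∨ c ∨ d ∨ d ∨ d ∨ d ∨ d, h(c ∨ c ∨ d ∨ d, c ∨ c), c ∨ c ∨ c ∨ c ∨ d ∨ g(c, d)) ∨ f(c ∨ c ∨ d ∨ f(d, d, c) ∨ g(d, d), g(c ∨ d ∨ d ∨ d, c ∨ c ∨ d), n) ∨ f(f(h(c, d), c ∨ d, g(d, c)), n, c ∨ c ∨ c ∨ c ∨ d ∨ d ∨ d) ∨ g(h(c ∨ c, c ∨ d), c), c), d, d)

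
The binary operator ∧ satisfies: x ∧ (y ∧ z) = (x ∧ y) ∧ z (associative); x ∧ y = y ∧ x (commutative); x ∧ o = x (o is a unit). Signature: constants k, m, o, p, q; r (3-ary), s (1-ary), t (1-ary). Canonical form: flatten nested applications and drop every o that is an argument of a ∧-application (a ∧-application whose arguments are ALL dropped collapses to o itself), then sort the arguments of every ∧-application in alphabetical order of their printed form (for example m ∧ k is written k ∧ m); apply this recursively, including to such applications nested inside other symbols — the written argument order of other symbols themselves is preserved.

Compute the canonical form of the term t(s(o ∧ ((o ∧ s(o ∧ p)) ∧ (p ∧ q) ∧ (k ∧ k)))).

Answer: t(s(k ∧ k ∧ p ∧ q ∧ s(p)))

Derivation:
Work inside:  o ∧ ((o ∧ s(o ∧ p)) ∧ (p ∧ q) ∧ (k ∧ k))
Un-nest:  o ∧ o ∧ s(o ∧ p) ∧ p ∧ q ∧ k ∧ k
Inside:  s(o ∧ p)  →  s(p)
Drop the unit:  drop o (×2)
Sort:  k ∧ k ∧ p ∧ q ∧ s(p)
Put back:  t(s(k ∧ k ∧ p ∧ q ∧ s(p)))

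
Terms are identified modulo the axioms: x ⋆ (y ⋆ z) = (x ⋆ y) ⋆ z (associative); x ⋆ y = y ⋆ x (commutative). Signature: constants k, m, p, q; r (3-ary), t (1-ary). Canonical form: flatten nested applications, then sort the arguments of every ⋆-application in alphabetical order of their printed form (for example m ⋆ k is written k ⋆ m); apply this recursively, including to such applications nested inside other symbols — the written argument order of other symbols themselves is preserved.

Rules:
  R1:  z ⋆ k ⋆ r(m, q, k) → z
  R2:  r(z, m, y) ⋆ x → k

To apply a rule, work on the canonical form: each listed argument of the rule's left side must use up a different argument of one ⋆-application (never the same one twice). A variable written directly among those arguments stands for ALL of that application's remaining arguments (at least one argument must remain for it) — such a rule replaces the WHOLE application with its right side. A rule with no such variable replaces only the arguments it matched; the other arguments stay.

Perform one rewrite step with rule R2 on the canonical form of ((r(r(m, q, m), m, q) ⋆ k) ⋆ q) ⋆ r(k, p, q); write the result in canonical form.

Canonical form:  k ⋆ q ⋆ r(k, p, q) ⋆ r(r(m, q, m), m, q)
R2 matches:  uses r(r(m, q, m), m, q);  x := k ⋆ q ⋆ r(k, p, q), y := q, z := r(m, q, m)
The variable takes the whole remainder — replace the entire application.
Giving:  k

Answer: k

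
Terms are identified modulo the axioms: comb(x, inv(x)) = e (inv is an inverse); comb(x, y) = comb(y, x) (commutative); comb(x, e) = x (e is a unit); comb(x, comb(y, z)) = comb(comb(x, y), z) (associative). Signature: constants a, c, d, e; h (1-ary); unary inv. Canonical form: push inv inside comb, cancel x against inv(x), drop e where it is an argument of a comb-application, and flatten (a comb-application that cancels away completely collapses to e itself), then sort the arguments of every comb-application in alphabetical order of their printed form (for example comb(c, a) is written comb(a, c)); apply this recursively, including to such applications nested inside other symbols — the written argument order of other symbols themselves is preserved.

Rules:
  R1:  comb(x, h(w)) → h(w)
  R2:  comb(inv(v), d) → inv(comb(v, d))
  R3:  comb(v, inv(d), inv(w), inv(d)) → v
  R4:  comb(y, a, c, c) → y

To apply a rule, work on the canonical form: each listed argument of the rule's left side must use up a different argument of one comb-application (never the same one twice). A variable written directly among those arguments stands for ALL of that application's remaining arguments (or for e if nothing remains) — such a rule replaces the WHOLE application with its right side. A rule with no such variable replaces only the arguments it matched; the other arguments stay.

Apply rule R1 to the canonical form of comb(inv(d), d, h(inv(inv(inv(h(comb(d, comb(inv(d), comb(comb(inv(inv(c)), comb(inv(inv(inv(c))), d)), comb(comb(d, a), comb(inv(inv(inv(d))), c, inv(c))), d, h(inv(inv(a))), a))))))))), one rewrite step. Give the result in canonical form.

Answer: h(inv(h(h(a))))

Derivation:
Canonical form:  h(inv(h(comb(a, a, d, d, h(a)))))
Apply R1:  consuming h(a);  w := a, x := comb(a, a, d, d)
The variable takes the whole remainder — replace the entire application.
Result:  h(inv(h(h(a))))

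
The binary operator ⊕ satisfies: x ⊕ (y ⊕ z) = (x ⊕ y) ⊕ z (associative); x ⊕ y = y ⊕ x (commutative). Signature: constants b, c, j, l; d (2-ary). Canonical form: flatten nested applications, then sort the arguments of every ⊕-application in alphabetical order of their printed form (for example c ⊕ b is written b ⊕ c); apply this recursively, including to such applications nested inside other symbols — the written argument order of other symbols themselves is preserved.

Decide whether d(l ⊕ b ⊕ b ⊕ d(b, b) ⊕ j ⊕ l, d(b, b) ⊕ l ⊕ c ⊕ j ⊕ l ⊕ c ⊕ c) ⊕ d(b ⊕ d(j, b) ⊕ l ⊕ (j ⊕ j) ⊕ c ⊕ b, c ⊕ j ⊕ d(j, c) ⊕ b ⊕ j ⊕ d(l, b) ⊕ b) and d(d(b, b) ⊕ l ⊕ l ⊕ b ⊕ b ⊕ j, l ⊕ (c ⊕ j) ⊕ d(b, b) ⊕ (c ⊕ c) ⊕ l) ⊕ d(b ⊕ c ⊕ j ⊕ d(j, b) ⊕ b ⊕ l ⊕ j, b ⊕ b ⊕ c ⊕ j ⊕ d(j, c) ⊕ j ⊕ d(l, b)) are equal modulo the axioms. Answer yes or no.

Left:  d(l ⊕ b ⊕ b ⊕ d(b, b) ⊕ j ⊕ l, d(b, b) ⊕ l ⊕ c ⊕ j ⊕ l ⊕ c ⊕ c) ⊕ d(b ⊕ d(j, b) ⊕ l ⊕ (j ⊕ j) ⊕ c ⊕ b, c ⊕ j ⊕ d(j, c) ⊕ b ⊕ j ⊕ d(l, b) ⊕ b)
  Inside:  d(l ⊕ b ⊕ b ⊕ d(b, b) ⊕ j ⊕ l, d(b, b) ⊕ l ⊕ c ⊕ j ⊕ l ⊕ c ⊕ c)  →  d(b ⊕ b ⊕ d(b, b) ⊕ j ⊕ l ⊕ l, c ⊕ c ⊕ c ⊕ d(b, b) ⊕ j ⊕ l ⊕ l)
  Canonicalize subterm:  d(b ⊕ d(j, b) ⊕ l ⊕ (j ⊕ j) ⊕ c ⊕ b, c ⊕ j ⊕ d(j, c) ⊕ b ⊕ j ⊕ d(l, b) ⊕ b)  →  d(b ⊕ b ⊕ c ⊕ d(j, b) ⊕ j ⊕ j ⊕ l, b ⊕ b ⊕ c ⊕ d(j, c) ⊕ d(l, b) ⊕ j ⊕ j)
  Sort:  d(b ⊕ b ⊕ c ⊕ d(j, b) ⊕ j ⊕ j ⊕ l, b ⊕ b ⊕ c ⊕ d(j, c) ⊕ d(l, b) ⊕ j ⊕ j) ⊕ d(b ⊕ b ⊕ d(b, b) ⊕ j ⊕ l ⊕ l, c ⊕ c ⊕ c ⊕ d(b, b) ⊕ j ⊕ l ⊕ l)
Right:  d(d(b, b) ⊕ l ⊕ l ⊕ b ⊕ b ⊕ j, l ⊕ (c ⊕ j) ⊕ d(b, b) ⊕ (c ⊕ c) ⊕ l) ⊕ d(b ⊕ c ⊕ j ⊕ d(j, b) ⊕ b ⊕ l ⊕ j, b ⊕ b ⊕ c ⊕ j ⊕ d(j, c) ⊕ j ⊕ d(l, b))
  Simplify inside:  d(d(b, b) ⊕ l ⊕ l ⊕ b ⊕ b ⊕ j, l ⊕ (c ⊕ j) ⊕ d(b, b) ⊕ (c ⊕ c) ⊕ l)  →  d(b ⊕ b ⊕ d(b, b) ⊕ j ⊕ l ⊕ l, c ⊕ c ⊕ c ⊕ d(b, b) ⊕ j ⊕ l ⊕ l)
  Simplify inside:  d(b ⊕ c ⊕ j ⊕ d(j, b) ⊕ b ⊕ l ⊕ j, b ⊕ b ⊕ c ⊕ j ⊕ d(j, c) ⊕ j ⊕ d(l, b))  →  d(b ⊕ b ⊕ c ⊕ d(j, b) ⊕ j ⊕ j ⊕ l, b ⊕ b ⊕ c ⊕ d(j, c) ⊕ d(l, b) ⊕ j ⊕ j)
  Order the arguments:  d(b ⊕ b ⊕ c ⊕ d(j, b) ⊕ j ⊕ j ⊕ l, b ⊕ b ⊕ c ⊕ d(j, c) ⊕ d(l, b) ⊕ j ⊕ j) ⊕ d(b ⊕ b ⊕ d(b, b) ⊕ j ⊕ l ⊕ l, c ⊕ c ⊕ c ⊕ d(b, b) ⊕ j ⊕ l ⊕ l)

Answer: yes — both canonical forms are d(b ⊕ b ⊕ c ⊕ d(j, b) ⊕ j ⊕ j ⊕ l, b ⊕ b ⊕ c ⊕ d(j, c) ⊕ d(l, b) ⊕ j ⊕ j) ⊕ d(b ⊕ b ⊕ d(b, b) ⊕ j ⊕ l ⊕ l, c ⊕ c ⊕ c ⊕ d(b, b) ⊕ j ⊕ l ⊕ l)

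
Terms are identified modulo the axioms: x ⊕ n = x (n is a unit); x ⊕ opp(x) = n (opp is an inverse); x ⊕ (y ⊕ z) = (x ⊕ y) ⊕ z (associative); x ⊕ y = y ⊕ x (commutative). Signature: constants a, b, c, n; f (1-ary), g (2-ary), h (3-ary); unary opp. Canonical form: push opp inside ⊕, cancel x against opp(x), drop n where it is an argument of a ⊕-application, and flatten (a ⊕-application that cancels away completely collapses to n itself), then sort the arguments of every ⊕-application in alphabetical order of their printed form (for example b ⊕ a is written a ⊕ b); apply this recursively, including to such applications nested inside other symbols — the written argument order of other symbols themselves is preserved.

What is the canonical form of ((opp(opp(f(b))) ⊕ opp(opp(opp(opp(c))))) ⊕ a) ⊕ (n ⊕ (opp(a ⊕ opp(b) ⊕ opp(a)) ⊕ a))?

Answer: a ⊕ a ⊕ b ⊕ c ⊕ f(b)

Derivation:
Push opp inside:  distribute opp over ⊕ and collapse double opp
Combine occurrences:  f(b) ⊕ c ⊕ a ⊕ a ⊕ b
Order the arguments:  a ⊕ a ⊕ b ⊕ c ⊕ f(b)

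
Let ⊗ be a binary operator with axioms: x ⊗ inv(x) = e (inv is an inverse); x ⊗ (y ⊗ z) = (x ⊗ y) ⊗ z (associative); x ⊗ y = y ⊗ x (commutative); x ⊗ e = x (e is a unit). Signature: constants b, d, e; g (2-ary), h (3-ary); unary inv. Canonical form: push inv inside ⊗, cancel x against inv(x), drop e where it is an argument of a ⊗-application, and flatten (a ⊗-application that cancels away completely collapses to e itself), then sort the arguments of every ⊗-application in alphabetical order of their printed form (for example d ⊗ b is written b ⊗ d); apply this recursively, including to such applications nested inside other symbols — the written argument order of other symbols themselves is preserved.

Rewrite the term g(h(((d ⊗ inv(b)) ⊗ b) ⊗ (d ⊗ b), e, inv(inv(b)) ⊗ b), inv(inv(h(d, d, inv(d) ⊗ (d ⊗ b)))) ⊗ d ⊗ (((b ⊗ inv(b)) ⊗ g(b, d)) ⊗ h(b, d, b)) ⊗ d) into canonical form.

Work inside:  inv(inv(h(d, d, inv(d) ⊗ (d ⊗ b)))) ⊗ d ⊗ (((b ⊗ inv(b)) ⊗ g(b, d)) ⊗ h(b, d, b)) ⊗ d
Push inv inside:  distribute inv over ⊗ and collapse double inv
Cancel:  b cancels
Combine occurrences:  h(d, d, b) ⊗ d ⊗ d ⊗ g(b, d) ⊗ h(b, d, b)
Order the arguments:  d ⊗ d ⊗ g(b, d) ⊗ h(b, d, b) ⊗ h(d, d, b)
Reassemble:  g(h(b ⊗ d ⊗ d, e, b ⊗ b), d ⊗ d ⊗ g(b, d) ⊗ h(b, d, b) ⊗ h(d, d, b))

Answer: g(h(b ⊗ d ⊗ d, e, b ⊗ b), d ⊗ d ⊗ g(b, d) ⊗ h(b, d, b) ⊗ h(d, d, b))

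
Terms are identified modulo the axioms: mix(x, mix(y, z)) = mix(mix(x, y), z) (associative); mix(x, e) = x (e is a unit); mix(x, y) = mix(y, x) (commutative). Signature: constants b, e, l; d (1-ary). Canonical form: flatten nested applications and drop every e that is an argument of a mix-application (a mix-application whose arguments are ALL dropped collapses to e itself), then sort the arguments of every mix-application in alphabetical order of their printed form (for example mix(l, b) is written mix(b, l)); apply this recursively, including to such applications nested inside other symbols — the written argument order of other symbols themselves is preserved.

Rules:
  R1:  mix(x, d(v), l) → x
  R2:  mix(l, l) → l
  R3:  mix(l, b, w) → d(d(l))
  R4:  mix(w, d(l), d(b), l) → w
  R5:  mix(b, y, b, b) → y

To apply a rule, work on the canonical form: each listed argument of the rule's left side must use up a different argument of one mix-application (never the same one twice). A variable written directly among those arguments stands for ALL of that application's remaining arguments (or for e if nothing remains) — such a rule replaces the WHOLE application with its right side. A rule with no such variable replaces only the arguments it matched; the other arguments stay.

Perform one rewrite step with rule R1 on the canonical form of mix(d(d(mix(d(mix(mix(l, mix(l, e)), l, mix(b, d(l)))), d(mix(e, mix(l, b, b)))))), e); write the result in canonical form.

Answer: d(d(mix(d(mix(b, b, l)), d(mix(b, l, l)))))

Derivation:
Canonical form:  d(d(mix(d(mix(b, b, l)), d(mix(b, d(l), l, l, l)))))
Match R1:  consume d(l), l;  v := l, x := mix(b, l, l)
The extension variable absorbs all remaining arguments, so the whole application is rewritten.
Giving:  d(d(mix(d(mix(b, b, l)), d(mix(b, l, l)))))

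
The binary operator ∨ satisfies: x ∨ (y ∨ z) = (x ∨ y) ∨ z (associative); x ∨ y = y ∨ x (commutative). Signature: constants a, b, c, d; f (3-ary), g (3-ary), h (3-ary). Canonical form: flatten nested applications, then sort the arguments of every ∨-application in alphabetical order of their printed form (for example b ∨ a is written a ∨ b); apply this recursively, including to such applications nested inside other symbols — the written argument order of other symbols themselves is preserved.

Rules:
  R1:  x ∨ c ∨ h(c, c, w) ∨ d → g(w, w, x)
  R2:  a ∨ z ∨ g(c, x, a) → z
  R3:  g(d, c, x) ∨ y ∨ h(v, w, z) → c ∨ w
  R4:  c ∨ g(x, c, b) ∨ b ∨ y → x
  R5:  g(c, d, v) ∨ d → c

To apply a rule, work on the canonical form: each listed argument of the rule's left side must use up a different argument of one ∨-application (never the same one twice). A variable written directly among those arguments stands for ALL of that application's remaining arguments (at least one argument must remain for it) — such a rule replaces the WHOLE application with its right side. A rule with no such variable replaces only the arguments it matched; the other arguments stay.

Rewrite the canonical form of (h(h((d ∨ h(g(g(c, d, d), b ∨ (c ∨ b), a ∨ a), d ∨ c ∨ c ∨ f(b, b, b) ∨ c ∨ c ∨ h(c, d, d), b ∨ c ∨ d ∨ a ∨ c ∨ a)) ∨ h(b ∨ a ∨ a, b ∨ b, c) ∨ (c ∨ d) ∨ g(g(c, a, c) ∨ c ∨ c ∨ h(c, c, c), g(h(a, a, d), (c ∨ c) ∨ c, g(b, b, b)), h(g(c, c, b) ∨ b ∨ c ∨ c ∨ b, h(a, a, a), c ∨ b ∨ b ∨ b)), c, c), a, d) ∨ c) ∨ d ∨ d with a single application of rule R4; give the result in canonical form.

Canonical form:  c ∨ d ∨ d ∨ h(h(c ∨ d ∨ d ∨ g(c ∨ c ∨ g(c, a, c) ∨ h(c, c, c), g(h(a, a, d), c ∨ c ∨ c, g(b, b, b)), h(b ∨ b ∨ c ∨ c ∨ g(c, c, b), h(a, a, a), b ∨ b ∨ b ∨ c)) ∨ h(a ∨ a ∨ b, b ∨ b, c) ∨ h(g(g(c, d, d), b ∨ b ∨ c, a ∨ a), c ∨ c ∨ c ∨ c ∨ d ∨ f(b, b, b) ∨ h(c, d, d), a ∨ a ∨ b ∨ c ∨ c ∨ d), c, c), a, d)
R4 matches:  uses b, c, g(c, c, b);  x := c, y := b ∨ c
Every leftover argument binds to the variable; the entire application is replaced.
Result:  c ∨ d ∨ d ∨ h(h(c ∨ d ∨ d ∨ g(c ∨ c ∨ g(c, a, c) ∨ h(c, c, c), g(h(a, a, d), c ∨ c ∨ c, g(b, b, b)), h(c, h(a, a, a), b ∨ b ∨ b ∨ c)) ∨ h(a ∨ a ∨ b, b ∨ b, c) ∨ h(g(g(c, d, d), b ∨ b ∨ c, a ∨ a), c ∨ c ∨ c ∨ c ∨ d ∨ f(b, b, b) ∨ h(c, d, d), a ∨ a ∨ b ∨ c ∨ c ∨ d), c, c), a, d)

Answer: c ∨ d ∨ d ∨ h(h(c ∨ d ∨ d ∨ g(c ∨ c ∨ g(c, a, c) ∨ h(c, c, c), g(h(a, a, d), c ∨ c ∨ c, g(b, b, b)), h(c, h(a, a, a), b ∨ b ∨ b ∨ c)) ∨ h(a ∨ a ∨ b, b ∨ b, c) ∨ h(g(g(c, d, d), b ∨ b ∨ c, a ∨ a), c ∨ c ∨ c ∨ c ∨ d ∨ f(b, b, b) ∨ h(c, d, d), a ∨ a ∨ b ∨ c ∨ c ∨ d), c, c), a, d)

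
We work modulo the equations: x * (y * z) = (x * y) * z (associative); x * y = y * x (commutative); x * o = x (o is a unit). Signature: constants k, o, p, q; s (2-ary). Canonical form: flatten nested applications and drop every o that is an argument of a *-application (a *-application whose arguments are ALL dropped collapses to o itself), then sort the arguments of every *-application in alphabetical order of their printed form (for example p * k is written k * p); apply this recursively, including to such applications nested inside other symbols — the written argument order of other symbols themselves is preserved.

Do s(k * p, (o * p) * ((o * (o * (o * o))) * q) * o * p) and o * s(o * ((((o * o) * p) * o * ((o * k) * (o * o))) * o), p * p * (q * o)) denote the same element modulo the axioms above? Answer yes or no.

Left:  s(k * p, (o * p) * ((o * (o * (o * o))) * q) * o * p)
  Focus inside:  (o * p) * ((o * (o * (o * o))) * q) * o * p
  Flatten:  o * p * o * o * o * o * q * o * p
  Units out:  drop o (×6)
  Sort:  p * p * q
  Reassemble:  s(k * p, p * p * q)
Right:  o * s(o * ((((o * o) * p) * o * ((o * k) * (o * o))) * o), p * p * (q * o))
  Simplify inside:  s(o * ((((o * o) * p) * o * ((o * k) * (o * o))) * o), p * p * (q * o))  →  s(k * p, p * p * q)
  Unit:  drop o
  Sort:  s(k * p, p * p * q)

Answer: yes — both canonical forms are s(k * p, p * p * q)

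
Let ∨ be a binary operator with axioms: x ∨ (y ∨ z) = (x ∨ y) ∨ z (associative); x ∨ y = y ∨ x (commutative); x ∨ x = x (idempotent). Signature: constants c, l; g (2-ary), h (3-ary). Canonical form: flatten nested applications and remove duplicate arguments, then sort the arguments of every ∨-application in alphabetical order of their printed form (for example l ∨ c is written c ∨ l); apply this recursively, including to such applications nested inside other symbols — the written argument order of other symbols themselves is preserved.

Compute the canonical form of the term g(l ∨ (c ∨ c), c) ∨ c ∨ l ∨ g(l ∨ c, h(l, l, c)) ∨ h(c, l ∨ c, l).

Answer: c ∨ g(c ∨ l, c) ∨ g(c ∨ l, h(l, l, c)) ∨ h(c, c ∨ l, l) ∨ l

Derivation:
Simplify inside:  g(l ∨ (c ∨ c), c)  →  g(c ∨ l, c)
Inside:  g(l ∨ c, h(l, l, c))  →  g(c ∨ l, h(l, l, c))
Inside:  h(c, l ∨ c, l)  →  h(c, c ∨ l, l)
Sort arguments:  c ∨ g(c ∨ l, c) ∨ g(c ∨ l, h(l, l, c)) ∨ h(c, c ∨ l, l) ∨ l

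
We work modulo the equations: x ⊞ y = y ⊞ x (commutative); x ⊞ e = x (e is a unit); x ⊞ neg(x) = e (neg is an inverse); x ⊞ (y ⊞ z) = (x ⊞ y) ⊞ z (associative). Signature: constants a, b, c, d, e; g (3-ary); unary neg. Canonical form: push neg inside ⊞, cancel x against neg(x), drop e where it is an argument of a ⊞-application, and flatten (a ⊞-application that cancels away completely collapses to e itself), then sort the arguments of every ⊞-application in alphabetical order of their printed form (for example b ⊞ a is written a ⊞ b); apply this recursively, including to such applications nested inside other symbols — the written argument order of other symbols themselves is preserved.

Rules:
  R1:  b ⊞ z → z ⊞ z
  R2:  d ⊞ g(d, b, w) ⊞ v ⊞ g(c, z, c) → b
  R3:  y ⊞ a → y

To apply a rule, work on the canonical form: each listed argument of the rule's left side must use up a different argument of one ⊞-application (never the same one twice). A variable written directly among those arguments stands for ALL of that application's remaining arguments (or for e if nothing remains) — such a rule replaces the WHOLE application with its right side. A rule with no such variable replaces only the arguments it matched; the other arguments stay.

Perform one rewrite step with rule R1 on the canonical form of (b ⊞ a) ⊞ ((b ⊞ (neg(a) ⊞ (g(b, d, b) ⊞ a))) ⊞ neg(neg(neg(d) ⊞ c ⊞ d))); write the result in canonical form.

Answer: a ⊞ a ⊞ b ⊞ b ⊞ c ⊞ c ⊞ g(b, d, b) ⊞ g(b, d, b)

Derivation:
Canonical form:  a ⊞ b ⊞ b ⊞ c ⊞ g(b, d, b)
R1 matches:  uses b;  z := a ⊞ b ⊞ c ⊞ g(b, d, b)
The extension variable absorbs all remaining arguments, so the whole application is rewritten.
New term:  a ⊞ a ⊞ b ⊞ b ⊞ c ⊞ c ⊞ g(b, d, b) ⊞ g(b, d, b)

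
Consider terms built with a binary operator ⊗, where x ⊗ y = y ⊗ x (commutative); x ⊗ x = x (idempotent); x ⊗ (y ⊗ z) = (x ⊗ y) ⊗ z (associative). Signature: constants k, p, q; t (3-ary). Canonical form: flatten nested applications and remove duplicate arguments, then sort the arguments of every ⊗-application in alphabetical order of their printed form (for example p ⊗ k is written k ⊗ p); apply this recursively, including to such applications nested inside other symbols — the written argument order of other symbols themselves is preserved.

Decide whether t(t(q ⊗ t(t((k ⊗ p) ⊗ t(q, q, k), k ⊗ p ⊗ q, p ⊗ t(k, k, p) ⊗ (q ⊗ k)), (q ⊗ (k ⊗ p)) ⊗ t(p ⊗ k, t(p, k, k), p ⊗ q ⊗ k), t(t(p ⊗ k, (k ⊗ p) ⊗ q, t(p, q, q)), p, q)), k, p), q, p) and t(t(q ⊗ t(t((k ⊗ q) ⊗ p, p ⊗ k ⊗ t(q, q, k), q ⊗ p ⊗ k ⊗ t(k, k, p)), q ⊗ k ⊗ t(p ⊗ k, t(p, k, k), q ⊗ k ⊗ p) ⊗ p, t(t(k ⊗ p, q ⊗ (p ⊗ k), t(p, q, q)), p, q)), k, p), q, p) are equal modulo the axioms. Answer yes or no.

Answer: no — t(t(q ⊗ t(t(k ⊗ p ⊗ t(q, q, k), k ⊗ p ⊗ q, k ⊗ p ⊗ q ⊗ t(k, k, p)), k ⊗ p ⊗ q ⊗ t(k ⊗ p, t(p, k, k), k ⊗ p ⊗ q), t(t(k ⊗ p, k ⊗ p ⊗ q, t(p, q, q)), p, q)), k, p), q, p) vs t(t(q ⊗ t(t(k ⊗ p ⊗ q, k ⊗ p ⊗ t(q, q, k), k ⊗ p ⊗ q ⊗ t(k, k, p)), k ⊗ p ⊗ q ⊗ t(k ⊗ p, t(p, k, k), k ⊗ p ⊗ q), t(t(k ⊗ p, k ⊗ p ⊗ q, t(p, q, q)), p, q)), k, p), q, p)

Derivation:
Left:  t(t(q ⊗ t(t((k ⊗ p) ⊗ t(q, q, k), k ⊗ p ⊗ q, p ⊗ t(k, k, p) ⊗ (q ⊗ k)), (q ⊗ (k ⊗ p)) ⊗ t(p ⊗ k, t(p, k, k), p ⊗ q ⊗ k), t(t(p ⊗ k, (k ⊗ p) ⊗ q, t(p, q, q)), p, q)), k, p), q, p)
  Descend into:  q ⊗ t(t((k ⊗ p) ⊗ t(q, q, k), k ⊗ p ⊗ q, p ⊗ t(k, k, p) ⊗ (q ⊗ k)), (q ⊗ (k ⊗ p)) ⊗ t(p ⊗ k, t(p, k, k), p ⊗ q ⊗ k), t(t(p ⊗ k, (k ⊗ p) ⊗ q, t(p, q, q)), p, q))
  Inside:  t(t((k ⊗ p) ⊗ t(q, q, k), k ⊗ p ⊗ q, p ⊗ t(k, k, p) ⊗ (q ⊗ k)), (q ⊗ (k ⊗ p)) ⊗ t(p ⊗ k, t(p, k, k), p ⊗ q ⊗ k), t(t(p ⊗ k, (k ⊗ p) ⊗ q, t(p, q, q)), p, q))  →  t(t(k ⊗ p ⊗ t(q, q, k), k ⊗ p ⊗ q, k ⊗ p ⊗ q ⊗ t(k, k, p)), k ⊗ p ⊗ q ⊗ t(k ⊗ p, t(p, k, k), k ⊗ p ⊗ q), t(t(k ⊗ p, k ⊗ p ⊗ q, t(p, q, q)), p, q))
  Order the arguments:  q ⊗ t(t(k ⊗ p ⊗ t(q, q, k), k ⊗ p ⊗ q, k ⊗ p ⊗ q ⊗ t(k, k, p)), k ⊗ p ⊗ q ⊗ t(k ⊗ p, t(p, k, k), k ⊗ p ⊗ q), t(t(k ⊗ p, k ⊗ p ⊗ q, t(p, q, q)), p, q))
  Put back:  t(t(q ⊗ t(t(k ⊗ p ⊗ t(q, q, k), k ⊗ p ⊗ q, k ⊗ p ⊗ q ⊗ t(k, k, p)), k ⊗ p ⊗ q ⊗ t(k ⊗ p, t(p, k, k), k ⊗ p ⊗ q), t(t(k ⊗ p, k ⊗ p ⊗ q, t(p, q, q)), p, q)), k, p), q, p)
Right:  t(t(q ⊗ t(t((k ⊗ q) ⊗ p, p ⊗ k ⊗ t(q, q, k), q ⊗ p ⊗ k ⊗ t(k, k, p)), q ⊗ k ⊗ t(p ⊗ k, t(p, k, k), q ⊗ k ⊗ p) ⊗ p, t(t(k ⊗ p, q ⊗ (p ⊗ k), t(p, q, q)), p, q)), k, p), q, p)
  Work inside:  q ⊗ t(t((k ⊗ q) ⊗ p, p ⊗ k ⊗ t(q, q, k), q ⊗ p ⊗ k ⊗ t(k, k, p)), q ⊗ k ⊗ t(p ⊗ k, t(p, k, k), q ⊗ k ⊗ p) ⊗ p, t(t(k ⊗ p, q ⊗ (p ⊗ k), t(p, q, q)), p, q))
  Simplify inside:  t(t((k ⊗ q) ⊗ p, p ⊗ k ⊗ t(q, q, k), q ⊗ p ⊗ k ⊗ t(k, k, p)), q ⊗ k ⊗ t(p ⊗ k, t(p, k, k), q ⊗ k ⊗ p) ⊗ p, t(t(k ⊗ p, q ⊗ (p ⊗ k), t(p, q, q)), p, q))  →  t(t(k ⊗ p ⊗ q, k ⊗ p ⊗ t(q, q, k), k ⊗ p ⊗ q ⊗ t(k, k, p)), k ⊗ p ⊗ q ⊗ t(k ⊗ p, t(p, k, k), k ⊗ p ⊗ q), t(t(k ⊗ p, k ⊗ p ⊗ q, t(p, q, q)), p, q))
  Sort arguments:  q ⊗ t(t(k ⊗ p ⊗ q, k ⊗ p ⊗ t(q, q, k), k ⊗ p ⊗ q ⊗ t(k, k, p)), k ⊗ p ⊗ q ⊗ t(k ⊗ p, t(p, k, k), k ⊗ p ⊗ q), t(t(k ⊗ p, k ⊗ p ⊗ q, t(p, q, q)), p, q))
  Put back:  t(t(q ⊗ t(t(k ⊗ p ⊗ q, k ⊗ p ⊗ t(q, q, k), k ⊗ p ⊗ q ⊗ t(k, k, p)), k ⊗ p ⊗ q ⊗ t(k ⊗ p, t(p, k, k), k ⊗ p ⊗ q), t(t(k ⊗ p, k ⊗ p ⊗ q, t(p, q, q)), p, q)), k, p), q, p)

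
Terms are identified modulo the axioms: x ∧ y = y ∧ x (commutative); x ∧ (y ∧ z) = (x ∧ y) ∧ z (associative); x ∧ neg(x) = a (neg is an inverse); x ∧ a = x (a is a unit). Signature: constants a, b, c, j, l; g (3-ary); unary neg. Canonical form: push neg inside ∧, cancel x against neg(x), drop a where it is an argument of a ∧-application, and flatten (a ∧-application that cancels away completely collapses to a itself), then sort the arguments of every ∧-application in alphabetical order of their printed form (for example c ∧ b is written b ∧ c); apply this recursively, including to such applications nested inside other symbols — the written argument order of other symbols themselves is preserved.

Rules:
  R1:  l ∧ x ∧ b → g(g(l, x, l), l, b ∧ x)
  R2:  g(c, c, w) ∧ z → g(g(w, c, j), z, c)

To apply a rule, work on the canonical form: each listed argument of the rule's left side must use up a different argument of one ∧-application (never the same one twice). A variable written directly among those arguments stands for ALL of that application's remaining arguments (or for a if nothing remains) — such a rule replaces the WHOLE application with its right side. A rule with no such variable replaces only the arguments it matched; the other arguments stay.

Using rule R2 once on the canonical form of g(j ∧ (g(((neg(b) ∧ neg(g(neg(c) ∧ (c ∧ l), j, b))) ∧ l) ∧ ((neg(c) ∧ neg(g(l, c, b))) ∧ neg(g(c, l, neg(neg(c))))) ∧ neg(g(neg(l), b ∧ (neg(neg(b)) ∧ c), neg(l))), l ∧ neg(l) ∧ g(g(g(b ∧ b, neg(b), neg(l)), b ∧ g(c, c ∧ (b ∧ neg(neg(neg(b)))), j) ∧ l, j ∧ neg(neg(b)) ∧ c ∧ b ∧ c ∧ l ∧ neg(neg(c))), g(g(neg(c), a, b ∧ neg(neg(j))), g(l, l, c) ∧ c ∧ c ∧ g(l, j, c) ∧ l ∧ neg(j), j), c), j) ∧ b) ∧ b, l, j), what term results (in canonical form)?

Canonical form:  g(b ∧ b ∧ g(l ∧ neg(b) ∧ neg(c) ∧ neg(g(c, l, c)) ∧ neg(g(l, c, b)) ∧ neg(g(l, j, b)) ∧ neg(g(neg(l), b ∧ b ∧ c, neg(l))), g(g(g(b ∧ b, neg(b), neg(l)), b ∧ g(c, c, j) ∧ l, b ∧ b ∧ c ∧ c ∧ c ∧ j ∧ l), g(g(neg(c), a, b ∧ j), c ∧ c ∧ g(l, j, c) ∧ g(l, l, c) ∧ l ∧ neg(j), j), c), j) ∧ j, l, j)
Apply R2:  consuming g(c, c, j);  w := j, z := b ∧ l
The variable takes the whole remainder — replace the entire application.
New term:  g(b ∧ b ∧ g(l ∧ neg(b) ∧ neg(c) ∧ neg(g(c, l, c)) ∧ neg(g(l, c, b)) ∧ neg(g(l, j, b)) ∧ neg(g(neg(l), b ∧ b ∧ c, neg(l))), g(g(g(b ∧ b, neg(b), neg(l)), g(g(j, c, j), b ∧ l, c), b ∧ b ∧ c ∧ c ∧ c ∧ j ∧ l), g(g(neg(c), a, b ∧ j), c ∧ c ∧ g(l, j, c) ∧ g(l, l, c) ∧ l ∧ neg(j), j), c), j) ∧ j, l, j)

Answer: g(b ∧ b ∧ g(l ∧ neg(b) ∧ neg(c) ∧ neg(g(c, l, c)) ∧ neg(g(l, c, b)) ∧ neg(g(l, j, b)) ∧ neg(g(neg(l), b ∧ b ∧ c, neg(l))), g(g(g(b ∧ b, neg(b), neg(l)), g(g(j, c, j), b ∧ l, c), b ∧ b ∧ c ∧ c ∧ c ∧ j ∧ l), g(g(neg(c), a, b ∧ j), c ∧ c ∧ g(l, j, c) ∧ g(l, l, c) ∧ l ∧ neg(j), j), c), j) ∧ j, l, j)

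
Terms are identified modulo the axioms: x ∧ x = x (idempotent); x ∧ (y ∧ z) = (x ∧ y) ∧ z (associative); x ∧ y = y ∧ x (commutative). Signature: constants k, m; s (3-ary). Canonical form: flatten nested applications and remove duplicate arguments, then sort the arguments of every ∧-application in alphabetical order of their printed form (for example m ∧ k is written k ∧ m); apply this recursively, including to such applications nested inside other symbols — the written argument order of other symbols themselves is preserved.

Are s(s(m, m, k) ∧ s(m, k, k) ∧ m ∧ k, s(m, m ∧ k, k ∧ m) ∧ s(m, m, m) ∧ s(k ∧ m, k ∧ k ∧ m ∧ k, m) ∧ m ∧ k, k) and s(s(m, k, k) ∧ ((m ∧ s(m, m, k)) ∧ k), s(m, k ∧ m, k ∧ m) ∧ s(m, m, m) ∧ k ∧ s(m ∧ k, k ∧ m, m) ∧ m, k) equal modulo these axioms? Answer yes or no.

Left:  s(s(m, m, k) ∧ s(m, k, k) ∧ m ∧ k, s(m, m ∧ k, k ∧ m) ∧ s(m, m, m) ∧ s(k ∧ m, k ∧ k ∧ m ∧ k, m) ∧ m ∧ k, k)
  Descend into:  s(m, m ∧ k, k ∧ m) ∧ s(m, m, m) ∧ s(k ∧ m, k ∧ k ∧ m ∧ k, m) ∧ m ∧ k
  Inside:  s(m, m ∧ k, k ∧ m)  →  s(m, k ∧ m, k ∧ m)
  Inside:  s(k ∧ m, k ∧ k ∧ m ∧ k, m)  →  s(k ∧ m, k ∧ m, m)
  Sort arguments:  k ∧ m ∧ s(k ∧ m, k ∧ m, m) ∧ s(m, k ∧ m, k ∧ m) ∧ s(m, m, m)
  Rebuild:  s(k ∧ m ∧ s(m, k, k) ∧ s(m, m, k), k ∧ m ∧ s(k ∧ m, k ∧ m, m) ∧ s(m, k ∧ m, k ∧ m) ∧ s(m, m, m), k)
Right:  s(s(m, k, k) ∧ ((m ∧ s(m, m, k)) ∧ k), s(m, k ∧ m, k ∧ m) ∧ s(m, m, m) ∧ k ∧ s(m ∧ k, k ∧ m, m) ∧ m, k)
  Descend into:  s(m, k ∧ m, k ∧ m) ∧ s(m, m, m) ∧ k ∧ s(m ∧ k, k ∧ m, m) ∧ m
  Inside:  s(m ∧ k, k ∧ m, m)  →  s(k ∧ m, k ∧ m, m)
  Sort:  k ∧ m ∧ s(k ∧ m, k ∧ m, m) ∧ s(m, k ∧ m, k ∧ m) ∧ s(m, m, m)
  Put back:  s(k ∧ m ∧ s(m, k, k) ∧ s(m, m, k), k ∧ m ∧ s(k ∧ m, k ∧ m, m) ∧ s(m, k ∧ m, k ∧ m) ∧ s(m, m, m), k)

Answer: yes — both canonical forms are s(k ∧ m ∧ s(m, k, k) ∧ s(m, m, k), k ∧ m ∧ s(k ∧ m, k ∧ m, m) ∧ s(m, k ∧ m, k ∧ m) ∧ s(m, m, m), k)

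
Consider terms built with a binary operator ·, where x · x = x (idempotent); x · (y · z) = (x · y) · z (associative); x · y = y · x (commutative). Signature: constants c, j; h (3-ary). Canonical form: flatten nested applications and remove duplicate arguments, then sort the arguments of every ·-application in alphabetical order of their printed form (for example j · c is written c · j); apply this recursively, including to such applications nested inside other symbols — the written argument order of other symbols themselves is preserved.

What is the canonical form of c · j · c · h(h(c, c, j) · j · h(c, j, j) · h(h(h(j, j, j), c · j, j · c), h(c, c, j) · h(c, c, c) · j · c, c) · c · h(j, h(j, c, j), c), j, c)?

Answer: c · h(c · h(c, c, j) · h(c, j, j) · h(h(h(j, j, j), c · j, c · j), c · h(c, c, c) · h(c, c, j) · j, c) · h(j, h(j, c, j), c) · j, j, c) · j

Derivation:
Simplify inside:  h(h(c, c, j) · j · h(c, j, j) · h(h(h(j, j, j), c · j, j · c), h(c, c, j) · h(c, c, c) · j · c, c) · c · h(j, h(j, c, j), c), j, c)  →  h(c · h(c, c, j) · h(c, j, j) · h(h(h(j, j, j), c · j, c · j), c · h(c, c, c) · h(c, c, j) · j, c) · h(j, h(j, c, j), c) · j, j, c)
Deduplicate:  drop duplicate c
Sort arguments:  c · h(c · h(c, c, j) · h(c, j, j) · h(h(h(j, j, j), c · j, c · j), c · h(c, c, c) · h(c, c, j) · j, c) · h(j, h(j, c, j), c) · j, j, c) · j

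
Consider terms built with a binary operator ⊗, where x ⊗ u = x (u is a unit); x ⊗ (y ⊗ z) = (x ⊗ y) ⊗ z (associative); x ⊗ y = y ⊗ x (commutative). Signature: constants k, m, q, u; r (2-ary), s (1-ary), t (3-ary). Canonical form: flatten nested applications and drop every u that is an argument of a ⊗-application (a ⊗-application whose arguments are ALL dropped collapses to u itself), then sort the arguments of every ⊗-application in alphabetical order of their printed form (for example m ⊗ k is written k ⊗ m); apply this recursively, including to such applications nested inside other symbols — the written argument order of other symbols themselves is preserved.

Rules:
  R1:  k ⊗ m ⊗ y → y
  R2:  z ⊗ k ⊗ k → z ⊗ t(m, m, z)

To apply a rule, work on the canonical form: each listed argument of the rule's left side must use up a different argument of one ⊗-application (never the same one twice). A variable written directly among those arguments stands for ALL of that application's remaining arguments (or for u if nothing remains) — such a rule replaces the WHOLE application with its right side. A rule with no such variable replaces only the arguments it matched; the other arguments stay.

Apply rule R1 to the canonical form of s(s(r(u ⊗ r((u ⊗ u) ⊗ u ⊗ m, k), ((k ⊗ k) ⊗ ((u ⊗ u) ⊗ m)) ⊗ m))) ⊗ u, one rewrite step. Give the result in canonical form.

Canonical form:  s(s(r(r(m, k), k ⊗ k ⊗ m ⊗ m)))
Apply R1:  consuming k, m;  y := k ⊗ m
The variable takes the whole remainder — replace the entire application.
Result:  s(s(r(r(m, k), k ⊗ m)))

Answer: s(s(r(r(m, k), k ⊗ m)))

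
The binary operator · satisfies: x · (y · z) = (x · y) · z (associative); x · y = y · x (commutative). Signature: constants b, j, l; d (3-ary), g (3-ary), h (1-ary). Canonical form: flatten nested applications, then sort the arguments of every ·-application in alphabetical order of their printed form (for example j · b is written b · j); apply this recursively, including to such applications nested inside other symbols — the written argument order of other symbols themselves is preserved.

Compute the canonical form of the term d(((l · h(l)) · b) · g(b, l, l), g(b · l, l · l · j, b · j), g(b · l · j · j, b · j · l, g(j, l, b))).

Answer: d(b · g(b, l, l) · h(l) · l, g(b · l, j · l · l, b · j), g(b · j · j · l, b · j · l, g(j, l, b)))

Derivation:
Focus inside:  ((l · h(l)) · b) · g(b, l, l)
Merge nested applications:  l · h(l) · b · g(b, l, l)
Order the arguments:  b · g(b, l, l) · h(l) · l
Reassemble:  d(b · g(b, l, l) · h(l) · l, g(b · l, j · l · l, b · j), g(b · j · j · l, b · j · l, g(j, l, b)))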